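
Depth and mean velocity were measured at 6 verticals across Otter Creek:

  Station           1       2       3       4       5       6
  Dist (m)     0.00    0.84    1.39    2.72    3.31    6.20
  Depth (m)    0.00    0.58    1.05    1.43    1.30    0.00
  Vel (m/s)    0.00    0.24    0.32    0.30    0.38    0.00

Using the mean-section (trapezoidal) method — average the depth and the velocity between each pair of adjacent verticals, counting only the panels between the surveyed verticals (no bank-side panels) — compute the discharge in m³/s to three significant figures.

1.30 m³/s

Panel 1-2: Δb = 0.84 m, d̄ = (0.00+0.58)/2 = 0.29, v̄ = (0.00+0.24)/2 = 0.12 → q = 0.84×0.29×0.12 = 0.02923 m³/s
Panel 2-3: Δb = 0.55 m, d̄ = (0.58+1.05)/2 = 0.815, v̄ = (0.24+0.32)/2 = 0.28 → q = 0.55×0.815×0.28 = 0.1255 m³/s
Panel 3-4: Δb = 1.33 m, d̄ = (1.05+1.43)/2 = 1.24, v̄ = (0.32+0.30)/2 = 0.31 → q = 1.33×1.24×0.31 = 0.5113 m³/s
Panel 4-5: Δb = 0.59 m, d̄ = (1.43+1.30)/2 = 1.365, v̄ = (0.30+0.38)/2 = 0.34 → q = 0.59×1.365×0.34 = 0.2738 m³/s
Panel 5-6: Δb = 2.89 m, d̄ = (1.30+0.00)/2 = 0.65, v̄ = (0.38+0.00)/2 = 0.19 → q = 2.89×0.65×0.19 = 0.3569 m³/s
Q = Σ q = 1.297 m³/s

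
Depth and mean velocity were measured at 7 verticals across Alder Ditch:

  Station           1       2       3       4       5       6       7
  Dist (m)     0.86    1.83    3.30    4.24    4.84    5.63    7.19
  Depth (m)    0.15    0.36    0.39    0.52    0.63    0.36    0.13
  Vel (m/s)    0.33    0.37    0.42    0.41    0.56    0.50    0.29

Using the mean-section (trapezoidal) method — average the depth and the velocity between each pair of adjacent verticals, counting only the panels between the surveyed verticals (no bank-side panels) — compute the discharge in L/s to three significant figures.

Panel 1-2: Δb = 0.97 m, d̄ = (0.15+0.36)/2 = 0.255, v̄ = (0.33+0.37)/2 = 0.35 → q = 0.97×0.255×0.35 = 0.08657 m³/s
Panel 2-3: Δb = 1.47 m, d̄ = (0.36+0.39)/2 = 0.375, v̄ = (0.37+0.42)/2 = 0.395 → q = 1.47×0.375×0.395 = 0.2177 m³/s
Panel 3-4: Δb = 0.94 m, d̄ = (0.39+0.52)/2 = 0.455, v̄ = (0.42+0.41)/2 = 0.415 → q = 0.94×0.455×0.415 = 0.1775 m³/s
Panel 4-5: Δb = 0.6 m, d̄ = (0.52+0.63)/2 = 0.575, v̄ = (0.41+0.56)/2 = 0.485 → q = 0.6×0.575×0.485 = 0.1673 m³/s
Panel 5-6: Δb = 0.79 m, d̄ = (0.63+0.36)/2 = 0.495, v̄ = (0.56+0.50)/2 = 0.53 → q = 0.79×0.495×0.53 = 0.2073 m³/s
Panel 6-7: Δb = 1.56 m, d̄ = (0.36+0.13)/2 = 0.245, v̄ = (0.50+0.29)/2 = 0.395 → q = 1.56×0.245×0.395 = 0.1510 m³/s
Q = Σ q = 1.007 m³/s
= 1.007 × 1000 = 1007 L/s

1010 L/s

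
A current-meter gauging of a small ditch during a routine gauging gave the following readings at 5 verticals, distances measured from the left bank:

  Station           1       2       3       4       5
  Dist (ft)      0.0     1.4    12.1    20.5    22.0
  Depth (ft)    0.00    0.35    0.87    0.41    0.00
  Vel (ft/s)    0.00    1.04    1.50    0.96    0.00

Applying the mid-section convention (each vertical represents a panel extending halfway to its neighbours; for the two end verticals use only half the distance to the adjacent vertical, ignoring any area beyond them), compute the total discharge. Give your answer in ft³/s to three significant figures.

16.6 ft³/s

w_2 = (12.1 − 0.0)/2 = 6.05 ft; q_2 = 1.04 × 0.35 × 6.05 = 2.202 ft³/s
w_3 = (20.5 − 1.4)/2 = 9.55 ft; q_3 = 1.50 × 0.87 × 9.55 = 12.46 ft³/s
w_4 = (22.0 − 12.1)/2 = 4.95 ft; q_4 = 0.96 × 0.41 × 4.95 = 1.948 ft³/s
Stations 1, 5 contribute zero (depth or velocity is 0).
Q = Σ qᵢ = 16.61 ft³/s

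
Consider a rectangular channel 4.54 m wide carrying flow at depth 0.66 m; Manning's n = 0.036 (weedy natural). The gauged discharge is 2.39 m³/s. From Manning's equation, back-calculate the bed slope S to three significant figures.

A = b·y = 4.54 × 0.66 = 2.996 m²
P = b + 2y = 4.54 + 2×0.66 = 5.860 m
R = A/P = 2.996/5.860 = 0.5113 m
S = (Q·n / (1·A·R^(2/3)))² = (2.39×0.036 / (1×2.996×0.6394))² = 0.002017

0.00202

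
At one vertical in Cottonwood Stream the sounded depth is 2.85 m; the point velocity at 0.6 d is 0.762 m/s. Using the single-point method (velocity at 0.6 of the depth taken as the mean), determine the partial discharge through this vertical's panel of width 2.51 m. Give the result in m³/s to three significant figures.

5.45 m³/s

v̄ = v₀.₆ = 0.762 m/s
q = v̄ × d × w = 0.7620 × 2.85 × 2.51 = 5.451 m³/s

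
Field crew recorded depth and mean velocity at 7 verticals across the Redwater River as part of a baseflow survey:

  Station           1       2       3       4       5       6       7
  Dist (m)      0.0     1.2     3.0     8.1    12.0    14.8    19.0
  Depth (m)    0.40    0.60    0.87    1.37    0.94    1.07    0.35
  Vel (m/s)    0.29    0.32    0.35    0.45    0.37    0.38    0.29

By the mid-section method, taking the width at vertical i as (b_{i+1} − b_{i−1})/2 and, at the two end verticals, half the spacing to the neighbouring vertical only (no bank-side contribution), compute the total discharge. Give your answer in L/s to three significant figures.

w_1 = (1.2 − 0.0)/2 = 0.6 m; q_1 = 0.29 × 0.40 × 0.6 = 0.06960 m³/s
w_2 = (3.0 − 0.0)/2 = 1.5 m; q_2 = 0.32 × 0.60 × 1.5 = 0.2880 m³/s
w_3 = (8.1 − 1.2)/2 = 3.45 m; q_3 = 0.35 × 0.87 × 3.45 = 1.051 m³/s
w_4 = (12.0 − 3.0)/2 = 4.5 m; q_4 = 0.45 × 1.37 × 4.5 = 2.774 m³/s
w_5 = (14.8 − 8.1)/2 = 3.35 m; q_5 = 0.37 × 0.94 × 3.35 = 1.165 m³/s
w_6 = (19.0 − 12.0)/2 = 3.5 m; q_6 = 0.38 × 1.07 × 3.5 = 1.423 m³/s
w_7 = (19.0 − 14.8)/2 = 2.1 m; q_7 = 0.29 × 0.35 × 2.1 = 0.2132 m³/s
Q = Σ qᵢ = 6.984 m³/s
= 6.984 × 1000 = 6984 L/s

6980 L/s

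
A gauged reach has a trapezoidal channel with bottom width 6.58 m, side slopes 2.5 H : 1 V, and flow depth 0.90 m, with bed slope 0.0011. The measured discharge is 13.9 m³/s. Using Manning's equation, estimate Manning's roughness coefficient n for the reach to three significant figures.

0.0149

A = (b + z·y)·y = (6.58 + 2.5×0.90)×0.90 = 7.947 m²
P = b + 2y√(1+z²) = 6.58 + 2×0.90×√(1+2.5²) = 11.43 m
R = A/P = 7.947/11.43 = 0.6955 m
n = (1/Q)·A·R^(2/3)·S^(1/2) = (1/13.9) × 7.947 × 0.7850 × 0.03317 = 0.01488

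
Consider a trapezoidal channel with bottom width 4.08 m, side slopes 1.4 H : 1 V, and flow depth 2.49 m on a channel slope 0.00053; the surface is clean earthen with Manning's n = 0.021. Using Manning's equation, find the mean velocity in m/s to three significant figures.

1.43 m/s

A = (b + z·y)·y = (4.08 + 1.4×2.49)×2.49 = 18.84 m²
P = b + 2y√(1+z²) = 4.08 + 2×2.49×√(1+1.4²) = 12.65 m
R = A/P = 18.84/12.65 = 1.490 m
Q = (1/n)·A·R^(2/3)·S^(1/2) = (1/0.021) × 18.84 × 1.490^(2/3) × 0.00053^(1/2) = 26.94 m³/s
V = Q/A = 26.94/18.84 = 1.430 m/s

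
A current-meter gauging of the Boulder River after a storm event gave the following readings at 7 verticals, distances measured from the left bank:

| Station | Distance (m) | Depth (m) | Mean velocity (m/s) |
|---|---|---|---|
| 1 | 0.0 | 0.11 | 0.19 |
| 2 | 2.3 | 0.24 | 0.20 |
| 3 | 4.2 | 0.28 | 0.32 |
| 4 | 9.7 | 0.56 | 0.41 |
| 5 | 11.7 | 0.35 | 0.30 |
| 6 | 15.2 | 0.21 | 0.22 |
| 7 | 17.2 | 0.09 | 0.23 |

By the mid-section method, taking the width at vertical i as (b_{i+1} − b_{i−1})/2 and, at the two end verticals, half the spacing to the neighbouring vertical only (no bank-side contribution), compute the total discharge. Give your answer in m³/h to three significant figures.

6310 m³/h

w_1 = (2.3 − 0.0)/2 = 1.15 m; q_1 = 0.19 × 0.11 × 1.15 = 0.02404 m³/s
w_2 = (4.2 − 0.0)/2 = 2.1 m; q_2 = 0.20 × 0.24 × 2.1 = 0.1008 m³/s
w_3 = (9.7 − 2.3)/2 = 3.7 m; q_3 = 0.32 × 0.28 × 3.7 = 0.3315 m³/s
w_4 = (11.7 − 4.2)/2 = 3.75 m; q_4 = 0.41 × 0.56 × 3.75 = 0.8610 m³/s
w_5 = (15.2 − 9.7)/2 = 2.75 m; q_5 = 0.30 × 0.35 × 2.75 = 0.2888 m³/s
w_6 = (17.2 − 11.7)/2 = 2.75 m; q_6 = 0.22 × 0.21 × 2.75 = 0.1271 m³/s
w_7 = (17.2 − 15.2)/2 = 1 m; q_7 = 0.23 × 0.09 × 1 = 0.02070 m³/s
Q = Σ qᵢ = 1.754 m³/s
= 1.754 × 3600 = 6314 m³/h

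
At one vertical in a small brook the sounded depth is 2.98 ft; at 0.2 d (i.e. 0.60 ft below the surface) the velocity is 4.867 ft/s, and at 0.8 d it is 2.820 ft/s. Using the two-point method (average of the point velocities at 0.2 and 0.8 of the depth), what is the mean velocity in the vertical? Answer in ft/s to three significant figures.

v̄ = (4.867 + 2.820) / 2 = 3.844 ft/s

3.84 ft/s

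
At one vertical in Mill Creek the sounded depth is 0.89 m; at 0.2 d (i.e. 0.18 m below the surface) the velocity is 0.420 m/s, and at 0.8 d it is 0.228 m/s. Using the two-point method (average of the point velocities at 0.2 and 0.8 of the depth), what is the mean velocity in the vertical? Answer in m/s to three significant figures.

0.324 m/s

v̄ = (0.420 + 0.228) / 2 = 0.3240 m/s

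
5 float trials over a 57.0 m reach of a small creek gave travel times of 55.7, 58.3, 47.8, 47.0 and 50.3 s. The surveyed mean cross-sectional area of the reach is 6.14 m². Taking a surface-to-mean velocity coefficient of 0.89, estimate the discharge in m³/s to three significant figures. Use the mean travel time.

6.01 m³/s

t̄ = (55.7 + 58.3 + 47.8 + 47.0 + 50.3) / 5 = 51.82 s
v_surface = L / t̄ = 57.0 / 51.82 = 1.100 m/s
v_mean = 0.89 × 1.100 = 0.9790 m/s
Q = A × v_mean = 6.14 × 0.9790 = 6.011 m³/s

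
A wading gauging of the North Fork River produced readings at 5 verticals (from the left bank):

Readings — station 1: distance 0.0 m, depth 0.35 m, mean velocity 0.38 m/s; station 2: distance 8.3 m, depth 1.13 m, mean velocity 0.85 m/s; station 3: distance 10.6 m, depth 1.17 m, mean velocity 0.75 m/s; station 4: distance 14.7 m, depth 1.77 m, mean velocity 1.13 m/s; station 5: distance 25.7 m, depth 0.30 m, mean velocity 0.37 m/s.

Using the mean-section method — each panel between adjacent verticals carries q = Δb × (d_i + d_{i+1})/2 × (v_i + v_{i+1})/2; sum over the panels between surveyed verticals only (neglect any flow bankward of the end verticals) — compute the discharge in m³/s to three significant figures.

20.1 m³/s

Panel 1-2: Δb = 8.3 m, d̄ = (0.35+1.13)/2 = 0.74, v̄ = (0.38+0.85)/2 = 0.615 → q = 8.3×0.74×0.615 = 3.777 m³/s
Panel 2-3: Δb = 2.3 m, d̄ = (1.13+1.17)/2 = 1.15, v̄ = (0.85+0.75)/2 = 0.8 → q = 2.3×1.15×0.8 = 2.116 m³/s
Panel 3-4: Δb = 4.1 m, d̄ = (1.17+1.77)/2 = 1.47, v̄ = (0.75+1.13)/2 = 0.94 → q = 4.1×1.47×0.94 = 5.665 m³/s
Panel 4-5: Δb = 11 m, d̄ = (1.77+0.30)/2 = 1.035, v̄ = (1.13+0.37)/2 = 0.75 → q = 11×1.035×0.75 = 8.539 m³/s
Q = Σ q = 20.10 m³/s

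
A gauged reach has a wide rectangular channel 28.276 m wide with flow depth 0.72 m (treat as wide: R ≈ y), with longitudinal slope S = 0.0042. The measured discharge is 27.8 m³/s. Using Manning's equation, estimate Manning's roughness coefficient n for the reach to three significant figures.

A = b·y = 28.276 × 0.72 = 20.36 m²
Wide channel: R ≈ y = 0.72 m
n = (1/Q)·A·R^(2/3)·S^(1/2) = (1/27.8) × 20.36 × 0.8033 × 0.06481 = 0.03813

0.0381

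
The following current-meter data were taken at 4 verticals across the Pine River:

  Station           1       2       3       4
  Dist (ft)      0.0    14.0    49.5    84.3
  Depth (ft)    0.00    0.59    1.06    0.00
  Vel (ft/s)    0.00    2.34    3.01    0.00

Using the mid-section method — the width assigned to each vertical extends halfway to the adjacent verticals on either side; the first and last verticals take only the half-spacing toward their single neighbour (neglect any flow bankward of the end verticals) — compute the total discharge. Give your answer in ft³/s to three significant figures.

w_2 = (49.5 − 0.0)/2 = 24.75 ft; q_2 = 2.34 × 0.59 × 24.75 = 34.17 ft³/s
w_3 = (84.3 − 14.0)/2 = 35.15 ft; q_3 = 3.01 × 1.06 × 35.15 = 112.1 ft³/s
Stations 1, 4 contribute zero (depth or velocity is 0).
Q = Σ qᵢ = 146.3 ft³/s

146 ft³/s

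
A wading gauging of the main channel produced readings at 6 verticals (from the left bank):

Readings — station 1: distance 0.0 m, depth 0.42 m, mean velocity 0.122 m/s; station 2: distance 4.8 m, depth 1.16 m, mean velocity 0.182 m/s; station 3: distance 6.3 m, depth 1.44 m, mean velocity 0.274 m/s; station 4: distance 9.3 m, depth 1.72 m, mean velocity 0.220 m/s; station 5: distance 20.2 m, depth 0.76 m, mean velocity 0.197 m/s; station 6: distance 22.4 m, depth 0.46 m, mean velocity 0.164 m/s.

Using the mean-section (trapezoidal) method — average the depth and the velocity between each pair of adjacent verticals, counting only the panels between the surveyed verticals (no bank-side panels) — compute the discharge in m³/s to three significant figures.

5.25 m³/s

Panel 1-2: Δb = 4.8 m, d̄ = (0.42+1.16)/2 = 0.79, v̄ = (0.122+0.182)/2 = 0.152 → q = 4.8×0.79×0.152 = 0.5764 m³/s
Panel 2-3: Δb = 1.5 m, d̄ = (1.16+1.44)/2 = 1.3, v̄ = (0.182+0.274)/2 = 0.228 → q = 1.5×1.3×0.228 = 0.4446 m³/s
Panel 3-4: Δb = 3 m, d̄ = (1.44+1.72)/2 = 1.58, v̄ = (0.274+0.220)/2 = 0.247 → q = 3×1.58×0.247 = 1.171 m³/s
Panel 4-5: Δb = 10.9 m, d̄ = (1.72+0.76)/2 = 1.24, v̄ = (0.220+0.197)/2 = 0.2085 → q = 10.9×1.24×0.2085 = 2.818 m³/s
Panel 5-6: Δb = 2.2 m, d̄ = (0.76+0.46)/2 = 0.61, v̄ = (0.197+0.164)/2 = 0.1805 → q = 2.2×0.61×0.1805 = 0.2422 m³/s
Q = Σ q = 5.252 m³/s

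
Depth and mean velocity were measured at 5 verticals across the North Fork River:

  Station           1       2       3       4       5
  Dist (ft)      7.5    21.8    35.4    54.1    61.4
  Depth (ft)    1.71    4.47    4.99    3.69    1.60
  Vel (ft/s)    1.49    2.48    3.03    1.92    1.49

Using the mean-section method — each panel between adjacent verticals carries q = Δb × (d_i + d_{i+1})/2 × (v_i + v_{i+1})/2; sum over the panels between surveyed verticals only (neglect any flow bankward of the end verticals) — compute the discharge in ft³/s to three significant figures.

499 ft³/s

Panel 1-2: Δb = 14.3 ft, d̄ = (1.71+4.47)/2 = 3.09, v̄ = (1.49+2.48)/2 = 1.985 → q = 14.3×3.09×1.985 = 87.71 ft³/s
Panel 2-3: Δb = 13.6 ft, d̄ = (4.47+4.99)/2 = 4.73, v̄ = (2.48+3.03)/2 = 2.755 → q = 13.6×4.73×2.755 = 177.2 ft³/s
Panel 3-4: Δb = 18.7 ft, d̄ = (4.99+3.69)/2 = 4.34, v̄ = (3.03+1.92)/2 = 2.475 → q = 18.7×4.34×2.475 = 200.9 ft³/s
Panel 4-5: Δb = 7.3 ft, d̄ = (3.69+1.60)/2 = 2.645, v̄ = (1.92+1.49)/2 = 1.705 → q = 7.3×2.645×1.705 = 32.92 ft³/s
Q = Σ q = 498.7 ft³/s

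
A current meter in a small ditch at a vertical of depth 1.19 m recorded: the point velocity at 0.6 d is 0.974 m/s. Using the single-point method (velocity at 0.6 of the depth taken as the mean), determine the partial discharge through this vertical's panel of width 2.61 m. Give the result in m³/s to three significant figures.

v̄ = v₀.₆ = 0.974 m/s
q = v̄ × d × w = 0.9740 × 1.19 × 2.61 = 3.025 m³/s

3.03 m³/s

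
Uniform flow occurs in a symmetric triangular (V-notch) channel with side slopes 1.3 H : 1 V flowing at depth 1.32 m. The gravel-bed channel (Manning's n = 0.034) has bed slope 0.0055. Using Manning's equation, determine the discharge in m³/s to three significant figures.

A = z·y² = 1.3×1.32² = 2.265 m²
P = 2y√(1+z²) = 2×1.32×√(1+1.3²) = 4.330 m
R = A/P = 2.265/4.330 = 0.5231 m
Q = (1/n)·A·R^(2/3)·S^(1/2) = (1/0.034) × 2.265 × 0.5231^(2/3) × 0.0055^(1/2) = 3.208 m³/s

3.21 m³/s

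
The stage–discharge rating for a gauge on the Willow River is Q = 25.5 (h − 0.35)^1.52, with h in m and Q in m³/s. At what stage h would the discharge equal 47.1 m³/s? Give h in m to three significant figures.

1.85 m

h − h₀ = (Q/C)^(1/b) = (47.1/25.5)^(1/1.52) = 1.497 m
h = 0.35 + 1.497 = 1.847 m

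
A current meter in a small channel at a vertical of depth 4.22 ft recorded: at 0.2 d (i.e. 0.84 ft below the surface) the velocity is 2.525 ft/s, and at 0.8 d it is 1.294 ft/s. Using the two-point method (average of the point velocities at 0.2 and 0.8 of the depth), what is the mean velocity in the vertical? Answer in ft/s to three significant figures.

1.91 ft/s

v̄ = (2.525 + 1.294) / 2 = 1.910 ft/s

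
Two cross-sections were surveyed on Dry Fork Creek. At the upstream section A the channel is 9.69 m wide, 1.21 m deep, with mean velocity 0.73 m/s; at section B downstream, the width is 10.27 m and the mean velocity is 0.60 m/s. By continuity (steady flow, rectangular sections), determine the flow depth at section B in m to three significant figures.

Q = A₁V₁ = (9.69×1.21) × 0.73 = 8.559 m³/s
d₂ = Q/(b₂ V₂) = 8.559/(10.27×0.60) = 1.389 m

1.39 m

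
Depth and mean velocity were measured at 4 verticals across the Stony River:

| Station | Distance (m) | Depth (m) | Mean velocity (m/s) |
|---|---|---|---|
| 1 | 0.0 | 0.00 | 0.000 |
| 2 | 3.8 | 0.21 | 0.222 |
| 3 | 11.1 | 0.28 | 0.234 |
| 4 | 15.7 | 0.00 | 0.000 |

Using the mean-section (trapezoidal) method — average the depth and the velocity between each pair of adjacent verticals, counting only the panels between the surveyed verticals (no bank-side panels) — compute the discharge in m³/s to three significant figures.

Panel 1-2: Δb = 3.8 m, d̄ = (0.00+0.21)/2 = 0.105, v̄ = (0.000+0.222)/2 = 0.111 → q = 3.8×0.105×0.111 = 0.04429 m³/s
Panel 2-3: Δb = 7.3 m, d̄ = (0.21+0.28)/2 = 0.245, v̄ = (0.222+0.234)/2 = 0.228 → q = 7.3×0.245×0.228 = 0.4078 m³/s
Panel 3-4: Δb = 4.6 m, d̄ = (0.28+0.00)/2 = 0.14, v̄ = (0.234+0.000)/2 = 0.117 → q = 4.6×0.14×0.117 = 0.07535 m³/s
Q = Σ q = 0.5274 m³/s

0.527 m³/s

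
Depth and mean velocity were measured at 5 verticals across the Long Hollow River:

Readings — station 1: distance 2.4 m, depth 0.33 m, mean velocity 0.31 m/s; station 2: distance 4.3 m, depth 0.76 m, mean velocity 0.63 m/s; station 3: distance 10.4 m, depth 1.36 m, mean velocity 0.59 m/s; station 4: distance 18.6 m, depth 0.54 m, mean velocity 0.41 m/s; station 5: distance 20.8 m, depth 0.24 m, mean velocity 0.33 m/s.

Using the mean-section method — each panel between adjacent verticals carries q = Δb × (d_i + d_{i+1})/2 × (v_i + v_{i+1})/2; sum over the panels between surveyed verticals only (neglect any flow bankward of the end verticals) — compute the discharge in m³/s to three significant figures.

Panel 1-2: Δb = 1.9 m, d̄ = (0.33+0.76)/2 = 0.545, v̄ = (0.31+0.63)/2 = 0.47 → q = 1.9×0.545×0.47 = 0.4867 m³/s
Panel 2-3: Δb = 6.1 m, d̄ = (0.76+1.36)/2 = 1.06, v̄ = (0.63+0.59)/2 = 0.61 → q = 6.1×1.06×0.61 = 3.944 m³/s
Panel 3-4: Δb = 8.2 m, d̄ = (1.36+0.54)/2 = 0.95, v̄ = (0.59+0.41)/2 = 0.5 → q = 8.2×0.95×0.5 = 3.895 m³/s
Panel 4-5: Δb = 2.2 m, d̄ = (0.54+0.24)/2 = 0.39, v̄ = (0.41+0.33)/2 = 0.37 → q = 2.2×0.39×0.37 = 0.3175 m³/s
Q = Σ q = 8.643 m³/s

8.64 m³/s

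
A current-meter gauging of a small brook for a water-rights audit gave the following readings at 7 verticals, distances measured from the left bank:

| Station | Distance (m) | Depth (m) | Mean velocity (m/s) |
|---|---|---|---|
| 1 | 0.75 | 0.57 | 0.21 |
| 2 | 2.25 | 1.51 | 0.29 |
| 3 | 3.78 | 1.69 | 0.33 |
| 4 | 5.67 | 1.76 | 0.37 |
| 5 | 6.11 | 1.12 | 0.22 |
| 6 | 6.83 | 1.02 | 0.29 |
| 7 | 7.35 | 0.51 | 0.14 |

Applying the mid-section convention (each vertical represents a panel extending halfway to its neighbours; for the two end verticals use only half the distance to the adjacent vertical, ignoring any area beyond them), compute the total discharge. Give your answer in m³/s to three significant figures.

w_1 = (2.25 − 0.75)/2 = 0.75 m; q_1 = 0.21 × 0.57 × 0.75 = 0.08978 m³/s
w_2 = (3.78 − 0.75)/2 = 1.515 m; q_2 = 0.29 × 1.51 × 1.515 = 0.6634 m³/s
w_3 = (5.67 − 2.25)/2 = 1.71 m; q_3 = 0.33 × 1.69 × 1.71 = 0.9537 m³/s
w_4 = (6.11 − 3.78)/2 = 1.165 m; q_4 = 0.37 × 1.76 × 1.165 = 0.7586 m³/s
w_5 = (6.83 − 5.67)/2 = 0.58 m; q_5 = 0.22 × 1.12 × 0.58 = 0.1429 m³/s
w_6 = (7.35 − 6.11)/2 = 0.62 m; q_6 = 0.29 × 1.02 × 0.62 = 0.1834 m³/s
w_7 = (7.35 − 6.83)/2 = 0.26 m; q_7 = 0.14 × 0.51 × 0.26 = 0.01856 m³/s
Q = Σ qᵢ = 2.810 m³/s

2.81 m³/s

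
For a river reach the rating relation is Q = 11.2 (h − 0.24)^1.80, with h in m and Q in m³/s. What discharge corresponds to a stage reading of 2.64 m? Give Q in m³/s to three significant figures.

Q = 11.2 × (2.64 − 0.24)^1.80 = 11.2 × 2.4^1.80 = 54.15 m³/s

54.1 m³/s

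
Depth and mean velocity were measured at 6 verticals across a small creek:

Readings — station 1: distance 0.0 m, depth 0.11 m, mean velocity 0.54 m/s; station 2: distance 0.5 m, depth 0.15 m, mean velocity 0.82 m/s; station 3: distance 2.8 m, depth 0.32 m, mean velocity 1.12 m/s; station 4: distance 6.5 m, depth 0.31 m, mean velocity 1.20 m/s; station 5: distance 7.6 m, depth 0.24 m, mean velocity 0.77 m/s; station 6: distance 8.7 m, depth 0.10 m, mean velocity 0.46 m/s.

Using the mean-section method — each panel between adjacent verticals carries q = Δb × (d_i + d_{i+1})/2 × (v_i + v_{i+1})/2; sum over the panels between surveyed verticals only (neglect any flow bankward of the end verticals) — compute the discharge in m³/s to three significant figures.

Panel 1-2: Δb = 0.5 m, d̄ = (0.11+0.15)/2 = 0.13, v̄ = (0.54+0.82)/2 = 0.68 → q = 0.5×0.13×0.68 = 0.04420 m³/s
Panel 2-3: Δb = 2.3 m, d̄ = (0.15+0.32)/2 = 0.235, v̄ = (0.82+1.12)/2 = 0.97 → q = 2.3×0.235×0.97 = 0.5243 m³/s
Panel 3-4: Δb = 3.7 m, d̄ = (0.32+0.31)/2 = 0.315, v̄ = (1.12+1.20)/2 = 1.16 → q = 3.7×0.315×1.16 = 1.352 m³/s
Panel 4-5: Δb = 1.1 m, d̄ = (0.31+0.24)/2 = 0.275, v̄ = (1.20+0.77)/2 = 0.985 → q = 1.1×0.275×0.985 = 0.2980 m³/s
Panel 5-6: Δb = 1.1 m, d̄ = (0.24+0.10)/2 = 0.17, v̄ = (0.77+0.46)/2 = 0.615 → q = 1.1×0.17×0.615 = 0.1150 m³/s
Q = Σ q = 2.333 m³/s

2.33 m³/s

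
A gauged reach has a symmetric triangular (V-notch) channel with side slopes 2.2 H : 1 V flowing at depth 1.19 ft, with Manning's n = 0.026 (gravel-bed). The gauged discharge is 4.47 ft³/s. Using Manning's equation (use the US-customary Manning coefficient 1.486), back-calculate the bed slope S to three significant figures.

0.00143

A = z·y² = 2.2×1.19² = 3.115 ft²
P = 2y√(1+z²) = 2×1.19×√(1+2.2²) = 5.752 ft
R = A/P = 3.115/5.752 = 0.5417 ft
S = (Q·n / (1.486·A·R^(2/3)))² = (4.47×0.026 / (1.486×3.115×0.6645))² = 0.001427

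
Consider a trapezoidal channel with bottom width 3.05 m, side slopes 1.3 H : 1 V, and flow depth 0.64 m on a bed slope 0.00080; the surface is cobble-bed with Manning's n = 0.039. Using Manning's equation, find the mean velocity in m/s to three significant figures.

A = (b + z·y)·y = (3.05 + 1.3×0.64)×0.64 = 2.484 m²
P = b + 2y√(1+z²) = 3.05 + 2×0.64×√(1+1.3²) = 5.149 m
R = A/P = 2.484/5.149 = 0.4825 m
Q = (1/n)·A·R^(2/3)·S^(1/2) = (1/0.039) × 2.484 × 0.4825^(2/3) × 0.00080^(1/2) = 1.108 m³/s
V = Q/A = 1.108/2.484 = 0.4461 m/s

0.446 m/s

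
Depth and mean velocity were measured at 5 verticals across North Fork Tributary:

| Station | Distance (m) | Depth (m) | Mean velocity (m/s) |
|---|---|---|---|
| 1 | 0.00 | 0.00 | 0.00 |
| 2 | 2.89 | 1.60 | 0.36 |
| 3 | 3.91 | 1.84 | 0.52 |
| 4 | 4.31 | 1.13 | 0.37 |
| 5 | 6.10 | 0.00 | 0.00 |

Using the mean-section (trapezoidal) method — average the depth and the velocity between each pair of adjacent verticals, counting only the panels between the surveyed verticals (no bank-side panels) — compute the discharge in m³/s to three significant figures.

1.64 m³/s

Panel 1-2: Δb = 2.89 m, d̄ = (0.00+1.60)/2 = 0.8, v̄ = (0.00+0.36)/2 = 0.18 → q = 2.89×0.8×0.18 = 0.4162 m³/s
Panel 2-3: Δb = 1.02 m, d̄ = (1.60+1.84)/2 = 1.72, v̄ = (0.36+0.52)/2 = 0.44 → q = 1.02×1.72×0.44 = 0.7719 m³/s
Panel 3-4: Δb = 0.4 m, d̄ = (1.84+1.13)/2 = 1.485, v̄ = (0.52+0.37)/2 = 0.445 → q = 0.4×1.485×0.445 = 0.2643 m³/s
Panel 4-5: Δb = 1.79 m, d̄ = (1.13+0.00)/2 = 0.565, v̄ = (0.37+0.00)/2 = 0.185 → q = 1.79×0.565×0.185 = 0.1871 m³/s
Q = Σ q = 1.640 m³/s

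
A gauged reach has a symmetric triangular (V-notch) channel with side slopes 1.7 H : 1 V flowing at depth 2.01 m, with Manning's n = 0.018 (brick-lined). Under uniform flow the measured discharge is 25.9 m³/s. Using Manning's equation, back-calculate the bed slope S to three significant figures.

A = z·y² = 1.7×2.01² = 6.868 m²
P = 2y√(1+z²) = 2×2.01×√(1+1.7²) = 7.929 m
R = A/P = 6.868/7.929 = 0.8662 m
S = (Q·n / (1·A·R^(2/3)))² = (25.9×0.018 / (1×6.868×0.9087))² = 0.005580

0.00558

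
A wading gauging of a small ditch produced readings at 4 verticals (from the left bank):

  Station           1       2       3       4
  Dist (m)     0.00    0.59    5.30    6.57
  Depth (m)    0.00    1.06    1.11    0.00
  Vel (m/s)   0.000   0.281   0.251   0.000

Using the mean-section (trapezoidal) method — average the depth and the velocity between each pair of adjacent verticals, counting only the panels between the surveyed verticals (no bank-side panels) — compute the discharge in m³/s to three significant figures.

1.49 m³/s

Panel 1-2: Δb = 0.59 m, d̄ = (0.00+1.06)/2 = 0.53, v̄ = (0.000+0.281)/2 = 0.1405 → q = 0.59×0.53×0.1405 = 0.04393 m³/s
Panel 2-3: Δb = 4.71 m, d̄ = (1.06+1.11)/2 = 1.085, v̄ = (0.281+0.251)/2 = 0.266 → q = 4.71×1.085×0.266 = 1.359 m³/s
Panel 3-4: Δb = 1.27 m, d̄ = (1.11+0.00)/2 = 0.555, v̄ = (0.251+0.000)/2 = 0.1255 → q = 1.27×0.555×0.1255 = 0.08846 m³/s
Q = Σ q = 1.492 m³/s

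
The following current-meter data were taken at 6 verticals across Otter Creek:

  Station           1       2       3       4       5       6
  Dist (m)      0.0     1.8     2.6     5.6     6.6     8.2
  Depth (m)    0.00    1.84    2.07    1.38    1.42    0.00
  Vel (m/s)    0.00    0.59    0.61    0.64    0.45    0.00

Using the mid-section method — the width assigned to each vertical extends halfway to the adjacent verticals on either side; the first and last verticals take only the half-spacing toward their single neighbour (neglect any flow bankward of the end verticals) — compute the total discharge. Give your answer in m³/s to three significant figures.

w_2 = (2.6 − 0.0)/2 = 1.3 m; q_2 = 0.59 × 1.84 × 1.3 = 1.411 m³/s
w_3 = (5.6 − 1.8)/2 = 1.9 m; q_3 = 0.61 × 2.07 × 1.9 = 2.399 m³/s
w_4 = (6.6 − 2.6)/2 = 2 m; q_4 = 0.64 × 1.38 × 2 = 1.766 m³/s
w_5 = (8.2 − 5.6)/2 = 1.3 m; q_5 = 0.45 × 1.42 × 1.3 = 0.8307 m³/s
Stations 1, 6 contribute zero (depth or velocity is 0).
Q = Σ qᵢ = 6.408 m³/s

6.41 m³/s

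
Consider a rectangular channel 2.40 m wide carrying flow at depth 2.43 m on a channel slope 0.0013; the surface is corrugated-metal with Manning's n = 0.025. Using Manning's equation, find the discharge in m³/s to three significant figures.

A = b·y = 2.40 × 2.43 = 5.832 m²
P = b + 2y = 2.40 + 2×2.43 = 7.260 m
R = A/P = 5.832/7.260 = 0.8033 m
Q = (1/n)·A·R^(2/3)·S^(1/2) = (1/0.025) × 5.832 × 0.8033^(2/3) × 0.0013^(1/2) = 7.268 m³/s

7.27 m³/s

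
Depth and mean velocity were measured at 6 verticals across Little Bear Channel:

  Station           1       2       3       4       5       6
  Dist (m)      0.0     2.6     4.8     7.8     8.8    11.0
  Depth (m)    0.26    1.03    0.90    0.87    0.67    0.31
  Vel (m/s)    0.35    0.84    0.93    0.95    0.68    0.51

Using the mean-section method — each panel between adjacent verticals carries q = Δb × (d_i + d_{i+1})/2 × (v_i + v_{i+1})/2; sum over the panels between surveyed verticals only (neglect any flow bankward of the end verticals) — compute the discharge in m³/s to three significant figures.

Panel 1-2: Δb = 2.6 m, d̄ = (0.26+1.03)/2 = 0.645, v̄ = (0.35+0.84)/2 = 0.595 → q = 2.6×0.645×0.595 = 0.9978 m³/s
Panel 2-3: Δb = 2.2 m, d̄ = (1.03+0.90)/2 = 0.965, v̄ = (0.84+0.93)/2 = 0.885 → q = 2.2×0.965×0.885 = 1.879 m³/s
Panel 3-4: Δb = 3 m, d̄ = (0.90+0.87)/2 = 0.885, v̄ = (0.93+0.95)/2 = 0.94 → q = 3×0.885×0.94 = 2.496 m³/s
Panel 4-5: Δb = 1 m, d̄ = (0.87+0.67)/2 = 0.77, v̄ = (0.95+0.68)/2 = 0.815 → q = 1×0.77×0.815 = 0.6276 m³/s
Panel 5-6: Δb = 2.2 m, d̄ = (0.67+0.31)/2 = 0.49, v̄ = (0.68+0.51)/2 = 0.595 → q = 2.2×0.49×0.595 = 0.6414 m³/s
Q = Σ q = 6.641 m³/s

6.64 m³/s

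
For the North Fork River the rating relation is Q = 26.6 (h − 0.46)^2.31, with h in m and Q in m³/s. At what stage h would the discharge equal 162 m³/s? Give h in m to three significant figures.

h − h₀ = (Q/C)^(1/b) = (162/26.6)^(1/2.31) = 2.186 m
h = 0.46 + 2.186 = 2.646 m

2.65 m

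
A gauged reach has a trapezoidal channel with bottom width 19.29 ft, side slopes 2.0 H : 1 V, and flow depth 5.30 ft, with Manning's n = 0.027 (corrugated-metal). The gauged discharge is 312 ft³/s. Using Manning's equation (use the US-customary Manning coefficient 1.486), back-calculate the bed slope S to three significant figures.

A = (b + z·y)·y = (19.29 + 2.0×5.30)×5.30 = 158.4 ft²
P = b + 2y√(1+z²) = 19.29 + 2×5.30×√(1+2.0²) = 42.99 ft
R = A/P = 158.4/42.99 = 3.685 ft
S = (Q·n / (1.486·A·R^(2/3)))² = (312×0.027 / (1.486×158.4×2.386))² = 0.0002250

0.000225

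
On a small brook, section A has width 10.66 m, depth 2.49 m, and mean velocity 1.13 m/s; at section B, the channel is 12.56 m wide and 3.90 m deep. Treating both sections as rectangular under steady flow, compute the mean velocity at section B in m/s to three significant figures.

0.612 m/s

Q = A₁V₁ = (10.66×2.49) × 1.13 = 29.99 m³/s
A₂ = 12.56 × 3.90 = 48.98 m²
V₂ = Q/A₂ = 29.99/48.98 = 0.6123 m/s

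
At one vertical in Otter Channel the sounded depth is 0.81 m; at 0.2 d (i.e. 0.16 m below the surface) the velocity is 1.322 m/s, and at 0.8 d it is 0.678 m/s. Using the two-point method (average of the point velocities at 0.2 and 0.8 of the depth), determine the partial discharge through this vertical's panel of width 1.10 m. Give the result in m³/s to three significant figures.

0.891 m³/s

v̄ = (1.322 + 0.678) / 2 = 1.000 m/s
q = v̄ × d × w = 1.000 × 0.81 × 1.10 = 0.8910 m³/s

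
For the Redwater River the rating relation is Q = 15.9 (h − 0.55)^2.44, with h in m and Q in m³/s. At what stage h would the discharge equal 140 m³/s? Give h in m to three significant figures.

h − h₀ = (Q/C)^(1/b) = (140/15.9)^(1/2.44) = 2.439 m
h = 0.55 + 2.439 = 2.989 m

2.99 m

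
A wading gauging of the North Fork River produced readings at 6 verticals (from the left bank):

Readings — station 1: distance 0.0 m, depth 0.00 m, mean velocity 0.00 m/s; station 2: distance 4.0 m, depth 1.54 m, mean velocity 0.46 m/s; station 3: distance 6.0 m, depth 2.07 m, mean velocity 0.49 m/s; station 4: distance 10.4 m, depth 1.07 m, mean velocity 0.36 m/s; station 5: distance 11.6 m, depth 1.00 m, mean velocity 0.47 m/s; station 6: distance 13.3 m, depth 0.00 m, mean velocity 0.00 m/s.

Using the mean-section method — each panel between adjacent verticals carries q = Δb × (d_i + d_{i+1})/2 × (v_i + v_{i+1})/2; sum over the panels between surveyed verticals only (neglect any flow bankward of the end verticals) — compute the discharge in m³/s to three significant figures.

Panel 1-2: Δb = 4 m, d̄ = (0.00+1.54)/2 = 0.77, v̄ = (0.00+0.46)/2 = 0.23 → q = 4×0.77×0.23 = 0.7084 m³/s
Panel 2-3: Δb = 2 m, d̄ = (1.54+2.07)/2 = 1.805, v̄ = (0.46+0.49)/2 = 0.475 → q = 2×1.805×0.475 = 1.715 m³/s
Panel 3-4: Δb = 4.4 m, d̄ = (2.07+1.07)/2 = 1.57, v̄ = (0.49+0.36)/2 = 0.425 → q = 4.4×1.57×0.425 = 2.936 m³/s
Panel 4-5: Δb = 1.2 m, d̄ = (1.07+1.00)/2 = 1.035, v̄ = (0.36+0.47)/2 = 0.415 → q = 1.2×1.035×0.415 = 0.5154 m³/s
Panel 5-6: Δb = 1.7 m, d̄ = (1.00+0.00)/2 = 0.5, v̄ = (0.47+0.00)/2 = 0.235 → q = 1.7×0.5×0.235 = 0.1998 m³/s
Q = Σ q = 6.074 m³/s

6.07 m³/s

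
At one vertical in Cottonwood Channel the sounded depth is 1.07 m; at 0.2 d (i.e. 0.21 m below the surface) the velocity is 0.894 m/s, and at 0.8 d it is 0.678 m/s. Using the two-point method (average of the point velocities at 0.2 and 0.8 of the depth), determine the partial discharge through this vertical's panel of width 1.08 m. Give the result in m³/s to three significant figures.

0.908 m³/s

v̄ = (0.894 + 0.678) / 2 = 0.7860 m/s
q = v̄ × d × w = 0.7860 × 1.07 × 1.08 = 0.9083 m³/s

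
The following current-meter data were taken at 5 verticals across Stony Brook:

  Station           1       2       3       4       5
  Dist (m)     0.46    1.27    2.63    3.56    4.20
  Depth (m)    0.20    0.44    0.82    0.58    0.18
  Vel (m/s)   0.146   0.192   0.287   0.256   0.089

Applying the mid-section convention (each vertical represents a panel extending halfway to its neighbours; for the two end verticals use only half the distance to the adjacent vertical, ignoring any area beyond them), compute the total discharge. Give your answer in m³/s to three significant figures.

0.495 m³/s

w_1 = (1.27 − 0.46)/2 = 0.405 m; q_1 = 0.146 × 0.20 × 0.405 = 0.01183 m³/s
w_2 = (2.63 − 0.46)/2 = 1.085 m; q_2 = 0.192 × 0.44 × 1.085 = 0.09166 m³/s
w_3 = (3.56 − 1.27)/2 = 1.145 m; q_3 = 0.287 × 0.82 × 1.145 = 0.2695 m³/s
w_4 = (4.20 − 2.63)/2 = 0.785 m; q_4 = 0.256 × 0.58 × 0.785 = 0.1166 m³/s
w_5 = (4.20 − 3.56)/2 = 0.32 m; q_5 = 0.089 × 0.18 × 0.32 = 0.005126 m³/s
Q = Σ qᵢ = 0.4946 m³/s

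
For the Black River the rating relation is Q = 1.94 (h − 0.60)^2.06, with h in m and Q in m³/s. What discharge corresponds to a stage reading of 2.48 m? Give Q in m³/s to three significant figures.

Q = 1.94 × (2.48 − 0.60)^2.06 = 1.94 × 1.88^2.06 = 7.121 m³/s

7.12 m³/s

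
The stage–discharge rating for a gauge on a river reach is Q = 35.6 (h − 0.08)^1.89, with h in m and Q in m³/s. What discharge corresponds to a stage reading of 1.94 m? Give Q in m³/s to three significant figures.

Q = 35.6 × (1.94 − 0.08)^1.89 = 35.6 × 1.86^1.89 = 115.0 m³/s

115 m³/s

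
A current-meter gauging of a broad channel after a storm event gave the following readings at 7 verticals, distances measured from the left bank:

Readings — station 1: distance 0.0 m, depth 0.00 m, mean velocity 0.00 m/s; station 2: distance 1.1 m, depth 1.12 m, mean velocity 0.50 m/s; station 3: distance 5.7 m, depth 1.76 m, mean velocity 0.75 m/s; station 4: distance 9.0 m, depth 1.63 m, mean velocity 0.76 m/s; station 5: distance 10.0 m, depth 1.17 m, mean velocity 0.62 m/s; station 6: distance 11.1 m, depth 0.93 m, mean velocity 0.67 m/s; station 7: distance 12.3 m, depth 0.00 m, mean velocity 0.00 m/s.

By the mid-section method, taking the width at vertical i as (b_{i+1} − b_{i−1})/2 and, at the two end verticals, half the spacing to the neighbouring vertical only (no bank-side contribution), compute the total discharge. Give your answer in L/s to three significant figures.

11000 L/s

w_2 = (5.7 − 0.0)/2 = 2.85 m; q_2 = 0.50 × 1.12 × 2.85 = 1.596 m³/s
w_3 = (9.0 − 1.1)/2 = 3.95 m; q_3 = 0.75 × 1.76 × 3.95 = 5.214 m³/s
w_4 = (10.0 − 5.7)/2 = 2.15 m; q_4 = 0.76 × 1.63 × 2.15 = 2.663 m³/s
w_5 = (11.1 − 9.0)/2 = 1.05 m; q_5 = 0.62 × 1.17 × 1.05 = 0.7617 m³/s
w_6 = (12.3 − 10.0)/2 = 1.15 m; q_6 = 0.67 × 0.93 × 1.15 = 0.7166 m³/s
Stations 1, 7 contribute zero (depth or velocity is 0).
Q = Σ qᵢ = 10.95 m³/s
= 10.95 × 1000 = 10950 L/s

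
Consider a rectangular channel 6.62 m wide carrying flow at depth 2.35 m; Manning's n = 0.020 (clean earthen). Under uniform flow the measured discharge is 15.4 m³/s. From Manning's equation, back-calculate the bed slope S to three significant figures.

A = b·y = 6.62 × 2.35 = 15.56 m²
P = b + 2y = 6.62 + 2×2.35 = 11.32 m
R = A/P = 15.56/11.32 = 1.374 m
S = (Q·n / (1·A·R^(2/3)))² = (15.4×0.020 / (1×15.56×1.236))² = 0.0002565

0.000257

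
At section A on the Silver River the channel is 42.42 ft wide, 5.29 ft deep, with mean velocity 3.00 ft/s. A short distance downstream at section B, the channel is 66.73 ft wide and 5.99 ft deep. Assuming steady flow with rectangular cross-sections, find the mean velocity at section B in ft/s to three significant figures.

1.68 ft/s

Q = A₁V₁ = (42.42×5.29) × 3.00 = 673.2 ft³/s
A₂ = 66.73 × 5.99 = 399.7 ft²
V₂ = Q/A₂ = 673.2/399.7 = 1.684 ft/s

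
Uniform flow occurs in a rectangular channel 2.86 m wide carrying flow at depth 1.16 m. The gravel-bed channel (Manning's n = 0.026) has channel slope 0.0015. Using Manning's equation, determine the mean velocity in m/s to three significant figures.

A = b·y = 2.86 × 1.16 = 3.318 m²
P = b + 2y = 2.86 + 2×1.16 = 5.180 m
R = A/P = 3.318/5.180 = 0.6405 m
Q = (1/n)·A·R^(2/3)·S^(1/2) = (1/0.026) × 3.318 × 0.6405^(2/3) × 0.0015^(1/2) = 3.672 m³/s
V = Q/A = 3.672/3.318 = 1.107 m/s

1.11 m/s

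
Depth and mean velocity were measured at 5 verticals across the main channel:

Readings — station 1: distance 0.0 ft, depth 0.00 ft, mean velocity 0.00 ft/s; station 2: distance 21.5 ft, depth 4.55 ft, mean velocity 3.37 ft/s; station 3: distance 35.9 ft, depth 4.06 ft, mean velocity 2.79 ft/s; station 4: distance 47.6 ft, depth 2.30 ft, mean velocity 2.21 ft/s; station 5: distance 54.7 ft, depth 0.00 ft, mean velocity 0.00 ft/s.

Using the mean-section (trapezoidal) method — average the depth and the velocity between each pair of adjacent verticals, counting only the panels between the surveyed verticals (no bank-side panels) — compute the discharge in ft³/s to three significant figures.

375 ft³/s

Panel 1-2: Δb = 21.5 ft, d̄ = (0.00+4.55)/2 = 2.275, v̄ = (0.00+3.37)/2 = 1.685 → q = 21.5×2.275×1.685 = 82.42 ft³/s
Panel 2-3: Δb = 14.4 ft, d̄ = (4.55+4.06)/2 = 4.305, v̄ = (3.37+2.79)/2 = 3.08 → q = 14.4×4.305×3.08 = 190.9 ft³/s
Panel 3-4: Δb = 11.7 ft, d̄ = (4.06+2.30)/2 = 3.18, v̄ = (2.79+2.21)/2 = 2.5 → q = 11.7×3.18×2.5 = 93.02 ft³/s
Panel 4-5: Δb = 7.1 ft, d̄ = (2.30+0.00)/2 = 1.15, v̄ = (2.21+0.00)/2 = 1.105 → q = 7.1×1.15×1.105 = 9.022 ft³/s
Q = Σ q = 375.4 ft³/s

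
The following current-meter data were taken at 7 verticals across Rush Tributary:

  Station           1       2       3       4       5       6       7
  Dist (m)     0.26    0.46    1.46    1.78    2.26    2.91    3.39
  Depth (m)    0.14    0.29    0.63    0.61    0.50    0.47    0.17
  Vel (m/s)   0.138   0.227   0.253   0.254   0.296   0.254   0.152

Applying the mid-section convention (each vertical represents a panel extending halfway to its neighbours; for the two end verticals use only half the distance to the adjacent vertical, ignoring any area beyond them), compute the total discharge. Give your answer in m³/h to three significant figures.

1320 m³/h

w_1 = (0.46 − 0.26)/2 = 0.1 m; q_1 = 0.138 × 0.14 × 0.1 = 0.001932 m³/s
w_2 = (1.46 − 0.26)/2 = 0.6 m; q_2 = 0.227 × 0.29 × 0.6 = 0.03950 m³/s
w_3 = (1.78 − 0.46)/2 = 0.66 m; q_3 = 0.253 × 0.63 × 0.66 = 0.1052 m³/s
w_4 = (2.26 − 1.46)/2 = 0.4 m; q_4 = 0.254 × 0.61 × 0.4 = 0.06198 m³/s
w_5 = (2.91 − 1.78)/2 = 0.565 m; q_5 = 0.296 × 0.50 × 0.565 = 0.08362 m³/s
w_6 = (3.39 − 2.26)/2 = 0.565 m; q_6 = 0.254 × 0.47 × 0.565 = 0.06745 m³/s
w_7 = (3.39 − 2.91)/2 = 0.24 m; q_7 = 0.152 × 0.17 × 0.24 = 0.006202 m³/s
Q = Σ qᵢ = 0.3659 m³/s
= 0.3659 × 3600 = 1317 m³/h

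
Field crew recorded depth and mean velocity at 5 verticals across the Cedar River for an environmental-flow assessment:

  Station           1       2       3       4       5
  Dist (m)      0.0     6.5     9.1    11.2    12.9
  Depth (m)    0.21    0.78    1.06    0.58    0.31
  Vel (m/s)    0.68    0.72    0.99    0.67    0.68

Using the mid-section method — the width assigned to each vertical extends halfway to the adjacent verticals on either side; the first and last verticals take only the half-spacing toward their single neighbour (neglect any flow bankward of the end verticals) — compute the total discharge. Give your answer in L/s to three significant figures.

6400 L/s

w_1 = (6.5 − 0.0)/2 = 3.25 m; q_1 = 0.68 × 0.21 × 3.25 = 0.4641 m³/s
w_2 = (9.1 − 0.0)/2 = 4.55 m; q_2 = 0.72 × 0.78 × 4.55 = 2.555 m³/s
w_3 = (11.2 − 6.5)/2 = 2.35 m; q_3 = 0.99 × 1.06 × 2.35 = 2.466 m³/s
w_4 = (12.9 − 9.1)/2 = 1.9 m; q_4 = 0.67 × 0.58 × 1.9 = 0.7383 m³/s
w_5 = (12.9 − 11.2)/2 = 0.85 m; q_5 = 0.68 × 0.31 × 0.85 = 0.1792 m³/s
Q = Σ qᵢ = 6.403 m³/s
= 6.403 × 1000 = 6403 L/s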